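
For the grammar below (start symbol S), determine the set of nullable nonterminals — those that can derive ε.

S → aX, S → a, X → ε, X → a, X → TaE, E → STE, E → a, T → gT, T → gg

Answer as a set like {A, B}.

Directly nullable (have an ε-rule): {X}.
Not nullable: E, S, T — each has a terminal in every rule's right-hand side or depends on a non-nullable symbol.

{X}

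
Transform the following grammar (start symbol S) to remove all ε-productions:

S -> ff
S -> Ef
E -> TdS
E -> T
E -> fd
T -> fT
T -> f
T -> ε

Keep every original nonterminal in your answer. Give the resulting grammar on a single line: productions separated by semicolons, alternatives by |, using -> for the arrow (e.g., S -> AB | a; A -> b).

S -> f | Ef | ff; E -> T | dS | fd | TdS; T -> f | fT

Nullable set: {E, T}.
S -> Ef: E nullable, giving Ef | f.
E -> T: T nullable, giving T.
E -> TdS: T nullable, giving TdS | dS.
Drop T -> ε.
T -> fT: T nullable, giving f | fT.
Unchanged (no nullable symbols): S -> ff; E -> fd; T -> f.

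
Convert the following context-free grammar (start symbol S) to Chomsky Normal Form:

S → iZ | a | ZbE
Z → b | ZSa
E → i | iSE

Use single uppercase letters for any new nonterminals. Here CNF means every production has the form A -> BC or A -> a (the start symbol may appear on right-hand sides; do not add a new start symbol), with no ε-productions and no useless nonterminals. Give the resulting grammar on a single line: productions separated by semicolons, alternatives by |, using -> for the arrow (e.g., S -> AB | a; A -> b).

S -> a | AZ | ZF; A -> i; B -> b; C -> a; D -> SE; E -> i | AD; F -> BE; G -> SC; Z -> b | ZG

No ε-productions.
No unit productions to eliminate.
TERM: introduce C -> a, B -> b, A -> i and substitute in every rule of length ≥2.
BIN: E -> ASE becomes E -> AD, D -> SE; S -> ZBE becomes S -> ZF, F -> BE; Z -> ZSC becomes Z -> ZG, G -> SC.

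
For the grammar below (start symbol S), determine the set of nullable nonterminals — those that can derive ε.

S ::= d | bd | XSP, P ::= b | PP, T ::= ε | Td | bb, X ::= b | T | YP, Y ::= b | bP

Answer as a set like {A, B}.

Directly nullable (have an ε-rule): {T}.
X is nullable via X -> T (every symbol on the right is already known nullable).
Not nullable: P, S, Y — each has a terminal in every rule's right-hand side or depends on a non-nullable symbol.

{T, X}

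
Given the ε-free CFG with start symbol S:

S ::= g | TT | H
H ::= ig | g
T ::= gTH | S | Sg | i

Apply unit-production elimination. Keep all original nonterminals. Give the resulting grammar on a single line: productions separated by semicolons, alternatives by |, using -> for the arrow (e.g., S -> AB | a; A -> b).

S -> g | TT | ig; H -> g | ig; T -> g | i | Sg | TT | ig | gTH

Unit productions: S->H, T->S.
Unit pairs (A ⇒* B via units): (S,H), (T,H), (T,S).
S: inherits non-unit rules of {H, S} → TT | g | ig.
H: inherits non-unit rules of {H} → g | ig.
T: inherits non-unit rules of {H, S, T} → Sg | TT | g | gTH | i | ig.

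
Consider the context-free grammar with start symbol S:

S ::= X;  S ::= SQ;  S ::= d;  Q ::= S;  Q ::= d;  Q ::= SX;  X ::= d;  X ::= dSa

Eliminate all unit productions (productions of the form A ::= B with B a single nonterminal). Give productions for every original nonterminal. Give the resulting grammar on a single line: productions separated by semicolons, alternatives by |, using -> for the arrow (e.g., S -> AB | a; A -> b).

Unit productions: Q->S, S->X.
Unit pairs (A ⇒* B via units): (Q,S), (Q,X), (S,X).
S: inherits non-unit rules of {S, X} → SQ | d | dSa.
Q: inherits non-unit rules of {Q, S, X} → SQ | SX | d | dSa.
X: inherits non-unit rules of {X} → d | dSa.

S -> d | SQ | dSa; Q -> d | SQ | SX | dSa; X -> d | dSa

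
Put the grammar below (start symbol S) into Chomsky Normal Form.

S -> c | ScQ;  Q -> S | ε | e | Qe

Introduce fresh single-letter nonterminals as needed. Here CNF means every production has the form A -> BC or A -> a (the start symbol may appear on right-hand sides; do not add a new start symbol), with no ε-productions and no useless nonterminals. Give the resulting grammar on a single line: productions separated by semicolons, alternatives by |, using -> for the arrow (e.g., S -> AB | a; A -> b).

Nullable: {Q}; after ε-elimination: S -> c | Sc | ScQ; Q -> S | e | Qe.
After unit-elimination: S -> c | Sc | ScQ; Q -> c | e | Qe | Sc | ScQ.
TERM: introduce B -> c, A -> e and substitute in every rule of length ≥2.
BIN: Q -> SBQ becomes Q -> SC, C -> BQ; S -> SBQ becomes S -> SD, D -> BQ.

S -> c | SB | SD; A -> e; B -> c; C -> BQ; D -> BQ; Q -> c | e | QA | SB | SC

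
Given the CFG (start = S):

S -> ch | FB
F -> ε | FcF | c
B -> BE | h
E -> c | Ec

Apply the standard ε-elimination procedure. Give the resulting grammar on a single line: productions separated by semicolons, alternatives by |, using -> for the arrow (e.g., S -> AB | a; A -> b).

S -> B | FB | ch; B -> h | BE; E -> c | Ec; F -> c | Fc | cF | FcF

Nullable set: {F}.
S -> FB: F nullable, giving B | FB.
Drop F -> ε.
F -> FcF: F, F nullable, giving Fc | FcF | c | cF.
Unchanged (no nullable symbols): S -> ch; B -> BE; B -> h; E -> Ec; E -> c; F -> c.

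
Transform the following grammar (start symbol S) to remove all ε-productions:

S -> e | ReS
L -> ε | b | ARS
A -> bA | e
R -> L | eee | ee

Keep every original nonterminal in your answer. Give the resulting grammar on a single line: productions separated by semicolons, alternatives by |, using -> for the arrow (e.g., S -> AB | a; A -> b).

S -> e | eS | ReS; A -> e | bA; L -> b | AS | ARS; R -> L | ee | eee

Nullable set: {L, R}.
S -> ReS: R nullable, giving ReS | eS.
Drop L -> ε.
L -> ARS: R nullable, giving ARS | AS.
R -> L: L nullable, giving L.
Unchanged (no nullable symbols): S -> e; A -> bA; A -> e; L -> b; R -> ee; R -> eee.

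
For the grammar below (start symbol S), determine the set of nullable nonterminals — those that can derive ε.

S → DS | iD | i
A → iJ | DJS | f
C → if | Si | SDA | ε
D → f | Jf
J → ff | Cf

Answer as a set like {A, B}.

{C}

Directly nullable (have an ε-rule): {C}.
Not nullable: A, D, J, S — each has a terminal in every rule's right-hand side or depends on a non-nullable symbol.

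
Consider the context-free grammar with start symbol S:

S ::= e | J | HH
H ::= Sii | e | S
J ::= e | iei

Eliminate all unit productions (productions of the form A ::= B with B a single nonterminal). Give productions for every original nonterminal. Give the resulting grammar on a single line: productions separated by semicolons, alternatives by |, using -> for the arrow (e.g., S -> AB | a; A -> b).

Unit productions: H->S, S->J.
Unit pairs (A ⇒* B via units): (H,J), (H,S), (S,J).
S: inherits non-unit rules of {J, S} → HH | e | iei.
H: inherits non-unit rules of {H, J, S} → HH | Sii | e | iei.
J: inherits non-unit rules of {J} → e | iei.

S -> e | HH | iei; H -> e | HH | Sii | iei; J -> e | iei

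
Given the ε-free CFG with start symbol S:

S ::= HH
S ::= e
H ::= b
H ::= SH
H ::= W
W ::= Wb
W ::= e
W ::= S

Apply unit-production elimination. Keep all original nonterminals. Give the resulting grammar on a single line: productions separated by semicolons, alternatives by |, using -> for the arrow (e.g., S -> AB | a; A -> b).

S -> e | HH; H -> b | e | HH | SH | Wb; W -> e | HH | Wb

Unit productions: H->W, W->S.
Unit pairs (A ⇒* B via units): (H,S), (H,W), (W,S).
S: inherits non-unit rules of {S} → HH | e.
H: inherits non-unit rules of {H, S, W} → HH | SH | Wb | b | e.
W: inherits non-unit rules of {S, W} → HH | Wb | e.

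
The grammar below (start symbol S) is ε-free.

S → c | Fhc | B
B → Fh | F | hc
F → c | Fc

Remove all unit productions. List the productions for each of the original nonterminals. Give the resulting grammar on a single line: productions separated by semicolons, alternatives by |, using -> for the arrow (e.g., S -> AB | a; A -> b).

Unit productions: B->F, S->B.
Unit pairs (A ⇒* B via units): (B,F), (S,B), (S,F).
S: inherits non-unit rules of {B, F, S} → Fc | Fh | Fhc | c | hc.
B: inherits non-unit rules of {B, F} → Fc | Fh | c | hc.
F: inherits non-unit rules of {F} → Fc | c.

S -> c | Fc | Fh | hc | Fhc; B -> c | Fc | Fh | hc; F -> c | Fc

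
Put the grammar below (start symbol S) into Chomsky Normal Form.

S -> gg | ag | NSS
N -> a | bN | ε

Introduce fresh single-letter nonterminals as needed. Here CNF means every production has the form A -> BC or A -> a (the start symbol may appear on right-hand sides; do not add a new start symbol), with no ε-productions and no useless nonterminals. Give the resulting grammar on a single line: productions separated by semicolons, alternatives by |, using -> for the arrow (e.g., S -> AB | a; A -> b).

Nullable: {N}; after ε-elimination: S -> SS | ag | gg | NSS; N -> a | b | bN.
No unit productions to eliminate.
TERM: introduce B -> a, A -> b, C -> g and substitute in every rule of length ≥2.
BIN: S -> NSS becomes S -> ND, D -> SS.

S -> BC | CC | ND | SS; A -> b; B -> a; C -> g; D -> SS; N -> a | b | AN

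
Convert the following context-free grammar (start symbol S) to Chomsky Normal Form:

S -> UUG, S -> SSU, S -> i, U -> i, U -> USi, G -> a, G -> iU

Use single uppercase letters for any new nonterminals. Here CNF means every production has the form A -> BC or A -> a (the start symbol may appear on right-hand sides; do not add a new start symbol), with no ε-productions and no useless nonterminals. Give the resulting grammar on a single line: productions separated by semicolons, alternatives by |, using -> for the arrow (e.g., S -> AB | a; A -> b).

No ε-productions.
No unit productions to eliminate.
TERM: introduce A -> i and substitute in every rule of length ≥2.
BIN: S -> SSU becomes S -> SB, B -> SU; S -> UUG becomes S -> UC, C -> UG; U -> USA becomes U -> UD, D -> SA.

S -> i | SB | UC; A -> i; B -> SU; C -> UG; D -> SA; G -> a | AU; U -> i | UD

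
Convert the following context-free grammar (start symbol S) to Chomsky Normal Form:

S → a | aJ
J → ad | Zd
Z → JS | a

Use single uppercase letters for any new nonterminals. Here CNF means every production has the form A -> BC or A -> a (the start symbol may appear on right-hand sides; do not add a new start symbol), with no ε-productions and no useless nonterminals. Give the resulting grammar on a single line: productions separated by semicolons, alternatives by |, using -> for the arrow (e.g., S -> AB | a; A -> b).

S -> a | BJ; A -> d; B -> a; J -> BA | ZA; Z -> a | JS

No ε-productions.
No unit productions to eliminate.
TERM: introduce B -> a, A -> d and substitute in every rule of length ≥2.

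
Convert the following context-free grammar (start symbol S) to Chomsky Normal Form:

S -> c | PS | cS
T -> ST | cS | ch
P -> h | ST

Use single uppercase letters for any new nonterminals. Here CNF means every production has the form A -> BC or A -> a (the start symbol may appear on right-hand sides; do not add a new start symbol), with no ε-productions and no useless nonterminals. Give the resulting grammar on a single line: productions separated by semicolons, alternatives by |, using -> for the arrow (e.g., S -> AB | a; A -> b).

No ε-productions.
No unit productions to eliminate.
TERM: introduce A -> c, B -> h and substitute in every rule of length ≥2.

S -> c | AS | PS; A -> c; B -> h; P -> h | ST; T -> AB | AS | ST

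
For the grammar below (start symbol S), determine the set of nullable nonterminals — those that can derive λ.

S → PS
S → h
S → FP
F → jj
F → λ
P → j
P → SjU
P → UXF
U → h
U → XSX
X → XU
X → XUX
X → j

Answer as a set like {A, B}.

{F}

Directly nullable (have an ε-rule): {F}.
Not nullable: P, S, U, X — each has a terminal in every rule's right-hand side or depends on a non-nullable symbol.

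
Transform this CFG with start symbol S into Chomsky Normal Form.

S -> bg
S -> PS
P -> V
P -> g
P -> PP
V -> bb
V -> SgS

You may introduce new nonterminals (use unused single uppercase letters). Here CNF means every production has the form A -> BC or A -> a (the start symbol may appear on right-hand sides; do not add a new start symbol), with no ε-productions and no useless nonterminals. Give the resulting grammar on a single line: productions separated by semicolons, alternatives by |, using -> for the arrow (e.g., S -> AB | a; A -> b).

No ε-productions.
After unit-elimination: S -> PS | bg; P -> g | PP | bb | SgS; V -> bb | SgS.
TERM: introduce B -> b, A -> g and substitute in every rule of length ≥2.
BIN: P -> SAS becomes P -> SC, C -> AS; V -> SAS becomes V -> SD, D -> AS.
Drop unreachable/unproductive: V.

S -> BA | PS; A -> g; B -> b; C -> AS; P -> g | BB | PP | SC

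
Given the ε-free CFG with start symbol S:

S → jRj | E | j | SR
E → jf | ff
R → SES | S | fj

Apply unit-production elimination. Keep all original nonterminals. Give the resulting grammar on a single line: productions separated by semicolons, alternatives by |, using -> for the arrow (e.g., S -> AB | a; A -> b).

Unit productions: R->S, S->E.
Unit pairs (A ⇒* B via units): (R,E), (R,S), (S,E).
S: inherits non-unit rules of {E, S} → SR | ff | j | jRj | jf.
E: inherits non-unit rules of {E} → ff | jf.
R: inherits non-unit rules of {E, R, S} → SES | SR | ff | fj | j | jRj | jf.

S -> j | SR | ff | jf | jRj; E -> ff | jf; R -> j | SR | ff | fj | jf | SES | jRj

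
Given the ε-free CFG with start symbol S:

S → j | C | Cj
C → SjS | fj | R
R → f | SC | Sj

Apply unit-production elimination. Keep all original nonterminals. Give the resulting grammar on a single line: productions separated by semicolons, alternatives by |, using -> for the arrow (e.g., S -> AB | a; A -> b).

Unit productions: C->R, S->C.
Unit pairs (A ⇒* B via units): (C,R), (S,C), (S,R).
S: inherits non-unit rules of {C, R, S} → Cj | SC | Sj | SjS | f | fj | j.
C: inherits non-unit rules of {C, R} → SC | Sj | SjS | f | fj.
R: inherits non-unit rules of {R} → SC | Sj | f.

S -> f | j | Cj | SC | Sj | fj | SjS; C -> f | SC | Sj | fj | SjS; R -> f | SC | Sj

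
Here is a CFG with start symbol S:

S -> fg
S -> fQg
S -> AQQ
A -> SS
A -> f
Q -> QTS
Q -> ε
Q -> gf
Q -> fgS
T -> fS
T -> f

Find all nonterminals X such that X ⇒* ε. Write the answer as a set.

{Q}

Directly nullable (have an ε-rule): {Q}.
Not nullable: A, S, T — each has a terminal in every rule's right-hand side or depends on a non-nullable symbol.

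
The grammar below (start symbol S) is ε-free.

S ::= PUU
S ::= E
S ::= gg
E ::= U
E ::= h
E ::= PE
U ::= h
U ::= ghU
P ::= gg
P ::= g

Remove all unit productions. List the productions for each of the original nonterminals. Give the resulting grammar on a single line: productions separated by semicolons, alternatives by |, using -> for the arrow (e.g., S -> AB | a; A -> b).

Unit productions: E->U, S->E.
Unit pairs (A ⇒* B via units): (E,U), (S,E), (S,U).
S: inherits non-unit rules of {E, S, U} → PE | PUU | gg | ghU | h.
E: inherits non-unit rules of {E, U} → PE | ghU | h.
P: inherits non-unit rules of {P} → g | gg.
U: inherits non-unit rules of {U} → ghU | h.

S -> h | PE | gg | PUU | ghU; E -> h | PE | ghU; P -> g | gg; U -> h | ghU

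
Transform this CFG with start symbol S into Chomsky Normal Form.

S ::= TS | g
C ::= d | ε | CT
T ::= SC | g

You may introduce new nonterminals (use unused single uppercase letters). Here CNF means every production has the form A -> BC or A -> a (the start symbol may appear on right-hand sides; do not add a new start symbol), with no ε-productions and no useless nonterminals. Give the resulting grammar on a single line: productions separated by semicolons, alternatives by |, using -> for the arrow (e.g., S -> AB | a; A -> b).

S -> g | TS; C -> d | g | CT | SC | TS; T -> g | SC | TS

Nullable: {C}; after ε-elimination: S -> g | TS; C -> T | d | CT; T -> S | g | SC.
After unit-elimination: S -> g | TS; C -> d | g | CT | SC | TS; T -> g | SC | TS.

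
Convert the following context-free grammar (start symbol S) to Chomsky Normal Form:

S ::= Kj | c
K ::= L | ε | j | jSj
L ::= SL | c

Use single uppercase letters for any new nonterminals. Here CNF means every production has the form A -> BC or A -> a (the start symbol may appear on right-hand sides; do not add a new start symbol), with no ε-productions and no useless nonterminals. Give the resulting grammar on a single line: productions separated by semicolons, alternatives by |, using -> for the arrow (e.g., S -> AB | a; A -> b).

S -> c | j | KA; A -> j; B -> SA; K -> c | j | AB | SL; L -> c | SL

Nullable: {K}; after ε-elimination: S -> c | j | Kj; K -> L | j | jSj; L -> c | SL.
After unit-elimination: S -> c | j | Kj; K -> c | j | SL | jSj; L -> c | SL.
TERM: introduce A -> j and substitute in every rule of length ≥2.
BIN: K -> ASA becomes K -> AB, B -> SA.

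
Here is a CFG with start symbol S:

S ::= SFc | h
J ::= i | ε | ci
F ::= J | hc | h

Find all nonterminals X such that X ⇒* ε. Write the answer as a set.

Directly nullable (have an ε-rule): {J}.
F is nullable via F -> J (every symbol on the right is already known nullable).
Not nullable: S — each has a terminal in every rule's right-hand side or depends on a non-nullable symbol.

{F, J}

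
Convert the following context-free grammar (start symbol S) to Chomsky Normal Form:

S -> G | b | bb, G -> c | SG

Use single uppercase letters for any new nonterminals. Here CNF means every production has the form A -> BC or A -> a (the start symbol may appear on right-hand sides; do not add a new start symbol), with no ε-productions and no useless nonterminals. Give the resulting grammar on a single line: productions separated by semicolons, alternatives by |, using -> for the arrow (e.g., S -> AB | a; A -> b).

No ε-productions.
After unit-elimination: S -> b | c | SG | bb; G -> c | SG.
TERM: introduce A -> b and substitute in every rule of length ≥2.

S -> b | c | AA | SG; A -> b; G -> c | SG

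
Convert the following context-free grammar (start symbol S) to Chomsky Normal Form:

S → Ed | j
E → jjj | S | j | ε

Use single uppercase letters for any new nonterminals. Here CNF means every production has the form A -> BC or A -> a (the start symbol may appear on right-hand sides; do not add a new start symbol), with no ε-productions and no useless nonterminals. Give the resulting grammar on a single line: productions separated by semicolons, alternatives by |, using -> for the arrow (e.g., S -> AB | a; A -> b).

Nullable: {E}; after ε-elimination: S -> d | j | Ed; E -> S | j | jjj.
After unit-elimination: S -> d | j | Ed; E -> d | j | Ed | jjj.
TERM: introduce A -> d, B -> j and substitute in every rule of length ≥2.
BIN: E -> BBB becomes E -> BC, C -> BB.

S -> d | j | EA; A -> d; B -> j; C -> BB; E -> d | j | BC | EA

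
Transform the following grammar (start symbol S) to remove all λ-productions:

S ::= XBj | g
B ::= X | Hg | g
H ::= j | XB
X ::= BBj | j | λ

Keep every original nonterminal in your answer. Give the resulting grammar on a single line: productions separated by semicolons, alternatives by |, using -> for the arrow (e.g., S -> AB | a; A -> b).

Nullable set: {B, H, X}.
S -> XBj: X, B nullable, giving Bj | XBj | Xj | j.
B -> Hg: H nullable, giving Hg | g.
B -> X: X nullable, giving X.
H -> XB: X, B nullable, giving B | X | XB.
Drop X -> λ.
X -> BBj: B, B nullable, giving BBj | Bj | j.
Unchanged (no nullable symbols): S -> g; B -> g; H -> j; X -> j.

S -> g | j | Bj | Xj | XBj; B -> X | g | Hg; H -> B | X | j | XB; X -> j | Bj | BBj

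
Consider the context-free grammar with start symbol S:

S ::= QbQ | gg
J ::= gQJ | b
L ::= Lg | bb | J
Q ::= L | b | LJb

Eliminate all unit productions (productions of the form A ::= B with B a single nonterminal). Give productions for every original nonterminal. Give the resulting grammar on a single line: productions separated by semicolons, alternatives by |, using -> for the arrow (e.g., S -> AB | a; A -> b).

Unit productions: L->J, Q->L.
Unit pairs (A ⇒* B via units): (L,J), (Q,J), (Q,L).
S: inherits non-unit rules of {S} → QbQ | gg.
J: inherits non-unit rules of {J} → b | gQJ.
L: inherits non-unit rules of {J, L} → Lg | b | bb | gQJ.
Q: inherits non-unit rules of {J, L, Q} → LJb | Lg | b | bb | gQJ.

S -> gg | QbQ; J -> b | gQJ; L -> b | Lg | bb | gQJ; Q -> b | Lg | bb | LJb | gQJ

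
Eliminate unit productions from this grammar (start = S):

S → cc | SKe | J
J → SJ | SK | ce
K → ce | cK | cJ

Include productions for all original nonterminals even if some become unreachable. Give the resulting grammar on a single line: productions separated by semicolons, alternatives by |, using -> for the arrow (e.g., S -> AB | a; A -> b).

Unit productions: S->J.
Unit pairs (A ⇒* B via units): (S,J).
S: inherits non-unit rules of {J, S} → SJ | SK | SKe | cc | ce.
J: inherits non-unit rules of {J} → SJ | SK | ce.
K: inherits non-unit rules of {K} → cJ | cK | ce.

S -> SJ | SK | cc | ce | SKe; J -> SJ | SK | ce; K -> cJ | cK | ce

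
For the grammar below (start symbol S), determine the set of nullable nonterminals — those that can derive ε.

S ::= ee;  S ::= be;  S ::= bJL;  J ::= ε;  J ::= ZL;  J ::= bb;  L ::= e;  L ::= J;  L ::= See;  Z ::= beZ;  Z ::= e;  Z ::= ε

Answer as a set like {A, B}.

{J, L, Z}

Directly nullable (have an ε-rule): {J, Z}.
L is nullable via L -> J (every symbol on the right is already known nullable).
Not nullable: S — each has a terminal in every rule's right-hand side or depends on a non-nullable symbol.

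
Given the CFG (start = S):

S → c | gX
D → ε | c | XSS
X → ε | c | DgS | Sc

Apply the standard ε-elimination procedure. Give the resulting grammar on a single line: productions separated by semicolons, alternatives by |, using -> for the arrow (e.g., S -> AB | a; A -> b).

S -> c | g | gX; D -> c | SS | XSS; X -> c | Sc | gS | DgS

Nullable set: {D, X}.
S -> gX: X nullable, giving g | gX.
Drop D -> ε.
D -> XSS: X nullable, giving SS | XSS.
Drop X -> ε.
X -> DgS: D nullable, giving DgS | gS.
Unchanged (no nullable symbols): S -> c; D -> c; X -> Sc; X -> c.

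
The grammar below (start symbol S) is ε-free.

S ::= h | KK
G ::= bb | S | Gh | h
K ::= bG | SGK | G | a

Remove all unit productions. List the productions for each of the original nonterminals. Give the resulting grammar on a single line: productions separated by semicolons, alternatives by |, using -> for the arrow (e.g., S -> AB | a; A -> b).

Unit productions: G->S, K->G.
Unit pairs (A ⇒* B via units): (G,S), (K,G), (K,S).
S: inherits non-unit rules of {S} → KK | h.
G: inherits non-unit rules of {G, S} → Gh | KK | bb | h.
K: inherits non-unit rules of {G, K, S} → Gh | KK | SGK | a | bG | bb | h.

S -> h | KK; G -> h | Gh | KK | bb; K -> a | h | Gh | KK | bG | bb | SGK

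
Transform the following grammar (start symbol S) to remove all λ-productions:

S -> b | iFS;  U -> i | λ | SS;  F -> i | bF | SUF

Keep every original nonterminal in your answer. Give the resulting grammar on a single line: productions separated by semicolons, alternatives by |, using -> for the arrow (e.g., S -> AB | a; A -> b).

Nullable set: {U}.
F -> SUF: U nullable, giving SF | SUF.
Drop U -> λ.
Unchanged (no nullable symbols): S -> b; S -> iFS; F -> bF; F -> i; U -> SS; U -> i.

S -> b | iFS; F -> i | SF | bF | SUF; U -> i | SS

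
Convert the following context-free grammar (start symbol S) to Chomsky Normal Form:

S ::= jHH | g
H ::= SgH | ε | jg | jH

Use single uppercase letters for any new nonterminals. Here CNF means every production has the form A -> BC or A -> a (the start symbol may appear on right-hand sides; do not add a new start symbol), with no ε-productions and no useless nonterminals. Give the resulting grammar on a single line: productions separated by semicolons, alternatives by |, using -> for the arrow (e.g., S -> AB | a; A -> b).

S -> g | j | BD | BH; A -> g; B -> j; C -> AH; D -> HH; H -> j | BA | BH | SA | SC

Nullable: {H}; after ε-elimination: S -> g | j | jH | jHH; H -> j | Sg | jH | jg | SgH.
No unit productions to eliminate.
TERM: introduce A -> g, B -> j and substitute in every rule of length ≥2.
BIN: H -> SAH becomes H -> SC, C -> AH; S -> BHH becomes S -> BD, D -> HH.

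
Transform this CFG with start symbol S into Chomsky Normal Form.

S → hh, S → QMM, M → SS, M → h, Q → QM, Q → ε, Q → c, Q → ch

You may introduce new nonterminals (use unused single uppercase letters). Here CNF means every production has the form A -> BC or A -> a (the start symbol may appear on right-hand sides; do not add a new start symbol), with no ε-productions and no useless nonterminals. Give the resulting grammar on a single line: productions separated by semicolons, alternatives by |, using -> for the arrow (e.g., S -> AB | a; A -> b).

Nullable: {Q}; after ε-elimination: S -> MM | hh | QMM; M -> h | SS; Q -> M | c | QM | ch.
After unit-elimination: S -> MM | hh | QMM; M -> h | SS; Q -> c | h | QM | SS | ch.
TERM: introduce A -> c, B -> h and substitute in every rule of length ≥2.
BIN: S -> QMM becomes S -> QC, C -> MM.

S -> BB | MM | QC; A -> c; B -> h; C -> MM; M -> h | SS; Q -> c | h | AB | QM | SS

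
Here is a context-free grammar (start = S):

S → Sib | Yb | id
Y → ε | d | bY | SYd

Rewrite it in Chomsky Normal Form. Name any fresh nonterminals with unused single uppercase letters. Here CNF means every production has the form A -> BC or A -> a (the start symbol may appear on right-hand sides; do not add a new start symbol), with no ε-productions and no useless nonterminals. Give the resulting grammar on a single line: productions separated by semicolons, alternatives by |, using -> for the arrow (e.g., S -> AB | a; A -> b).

Nullable: {Y}; after ε-elimination: S -> b | Yb | id | Sib; Y -> b | d | Sd | bY | SYd.
No unit productions to eliminate.
TERM: introduce B -> b, C -> d, A -> i and substitute in every rule of length ≥2.
BIN: S -> SAB becomes S -> SD, D -> AB; Y -> SYC becomes Y -> SE, E -> YC.

S -> b | AC | SD | YB; A -> i; B -> b; C -> d; D -> AB; E -> YC; Y -> b | d | BY | SC | SE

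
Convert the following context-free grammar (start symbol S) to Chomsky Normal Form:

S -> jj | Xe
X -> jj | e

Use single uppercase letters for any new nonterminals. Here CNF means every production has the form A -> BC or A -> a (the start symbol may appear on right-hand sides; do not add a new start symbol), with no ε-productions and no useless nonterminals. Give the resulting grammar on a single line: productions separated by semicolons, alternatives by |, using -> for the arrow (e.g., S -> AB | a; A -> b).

No ε-productions.
No unit productions to eliminate.
TERM: introduce A -> e, B -> j and substitute in every rule of length ≥2.

S -> BB | XA; A -> e; B -> j; X -> e | BB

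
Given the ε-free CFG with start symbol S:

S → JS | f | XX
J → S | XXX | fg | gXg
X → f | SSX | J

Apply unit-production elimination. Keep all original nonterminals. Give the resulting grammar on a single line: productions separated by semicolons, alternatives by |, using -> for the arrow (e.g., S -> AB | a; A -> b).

Unit productions: J->S, X->J.
Unit pairs (A ⇒* B via units): (J,S), (X,J), (X,S).
S: inherits non-unit rules of {S} → JS | XX | f.
J: inherits non-unit rules of {J, S} → JS | XX | XXX | f | fg | gXg.
X: inherits non-unit rules of {J, S, X} → JS | SSX | XX | XXX | f | fg | gXg.

S -> f | JS | XX; J -> f | JS | XX | fg | XXX | gXg; X -> f | JS | XX | fg | SSX | XXX | gXg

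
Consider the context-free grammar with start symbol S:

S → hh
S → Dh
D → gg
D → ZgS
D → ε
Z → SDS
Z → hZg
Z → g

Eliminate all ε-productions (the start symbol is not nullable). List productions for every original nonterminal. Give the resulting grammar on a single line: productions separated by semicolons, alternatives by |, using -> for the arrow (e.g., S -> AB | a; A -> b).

Nullable set: {D}.
S -> Dh: D nullable, giving Dh | h.
Drop D -> ε.
Z -> SDS: D nullable, giving SDS | SS.
Unchanged (no nullable symbols): S -> hh; D -> ZgS; D -> gg; Z -> g; Z -> hZg.

S -> h | Dh | hh; D -> gg | ZgS; Z -> g | SS | SDS | hZg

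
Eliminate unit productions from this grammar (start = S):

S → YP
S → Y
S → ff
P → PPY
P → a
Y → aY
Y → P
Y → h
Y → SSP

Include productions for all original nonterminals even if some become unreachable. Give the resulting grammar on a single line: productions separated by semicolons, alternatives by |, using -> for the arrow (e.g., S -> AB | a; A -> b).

Unit productions: S->Y, Y->P.
Unit pairs (A ⇒* B via units): (S,P), (S,Y), (Y,P).
S: inherits non-unit rules of {P, S, Y} → PPY | SSP | YP | a | aY | ff | h.
P: inherits non-unit rules of {P} → PPY | a.
Y: inherits non-unit rules of {P, Y} → PPY | SSP | a | aY | h.

S -> a | h | YP | aY | ff | PPY | SSP; P -> a | PPY; Y -> a | h | aY | PPY | SSP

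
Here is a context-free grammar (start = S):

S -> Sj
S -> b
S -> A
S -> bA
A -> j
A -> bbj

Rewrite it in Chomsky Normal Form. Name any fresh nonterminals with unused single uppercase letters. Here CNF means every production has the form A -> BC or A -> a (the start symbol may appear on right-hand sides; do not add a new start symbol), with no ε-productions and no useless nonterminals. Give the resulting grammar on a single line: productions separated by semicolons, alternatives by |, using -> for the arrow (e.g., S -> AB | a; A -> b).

No ε-productions.
After unit-elimination: S -> b | j | Sj | bA | bbj; A -> j | bbj.
TERM: introduce B -> b, C -> j and substitute in every rule of length ≥2.
BIN: A -> BBC becomes A -> BD, D -> BC; S -> BBC becomes S -> BE, E -> BC.

S -> b | j | BA | BE | SC; A -> j | BD; B -> b; C -> j; D -> BC; E -> BC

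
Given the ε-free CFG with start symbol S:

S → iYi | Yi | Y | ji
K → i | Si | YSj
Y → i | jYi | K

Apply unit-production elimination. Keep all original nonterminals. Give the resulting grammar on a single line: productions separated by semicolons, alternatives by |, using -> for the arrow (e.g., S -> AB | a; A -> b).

S -> i | Si | Yi | ji | YSj | iYi | jYi; K -> i | Si | YSj; Y -> i | Si | YSj | jYi

Unit productions: S->Y, Y->K.
Unit pairs (A ⇒* B via units): (S,K), (S,Y), (Y,K).
S: inherits non-unit rules of {K, S, Y} → Si | YSj | Yi | i | iYi | jYi | ji.
K: inherits non-unit rules of {K} → Si | YSj | i.
Y: inherits non-unit rules of {K, Y} → Si | YSj | i | jYi.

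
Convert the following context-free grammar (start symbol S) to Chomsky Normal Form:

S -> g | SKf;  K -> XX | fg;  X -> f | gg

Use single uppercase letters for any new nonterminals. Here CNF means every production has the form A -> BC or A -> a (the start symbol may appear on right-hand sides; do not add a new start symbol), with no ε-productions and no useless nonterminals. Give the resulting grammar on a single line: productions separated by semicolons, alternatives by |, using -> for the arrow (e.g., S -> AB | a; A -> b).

S -> g | SC; A -> f; B -> g; C -> KA; K -> AB | XX; X -> f | BB

No ε-productions.
No unit productions to eliminate.
TERM: introduce A -> f, B -> g and substitute in every rule of length ≥2.
BIN: S -> SKA becomes S -> SC, C -> KA.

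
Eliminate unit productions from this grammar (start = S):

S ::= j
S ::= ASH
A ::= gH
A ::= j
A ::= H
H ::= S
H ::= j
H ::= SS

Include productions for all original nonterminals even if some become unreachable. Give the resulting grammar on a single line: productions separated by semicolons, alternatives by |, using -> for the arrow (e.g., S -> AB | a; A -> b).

Unit productions: A->H, H->S.
Unit pairs (A ⇒* B via units): (A,H), (A,S), (H,S).
S: inherits non-unit rules of {S} → ASH | j.
A: inherits non-unit rules of {A, H, S} → ASH | SS | gH | j.
H: inherits non-unit rules of {H, S} → ASH | SS | j.

S -> j | ASH; A -> j | SS | gH | ASH; H -> j | SS | ASH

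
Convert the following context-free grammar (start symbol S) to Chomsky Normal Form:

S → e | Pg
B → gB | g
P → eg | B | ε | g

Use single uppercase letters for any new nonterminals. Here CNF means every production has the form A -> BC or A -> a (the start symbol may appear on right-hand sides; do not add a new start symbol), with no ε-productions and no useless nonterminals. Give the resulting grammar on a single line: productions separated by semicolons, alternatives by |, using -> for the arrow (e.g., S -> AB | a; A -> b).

S -> e | g | PA; A -> g; B -> g | AB; C -> e; P -> g | AB | CA

Nullable: {P}; after ε-elimination: S -> e | g | Pg; B -> g | gB; P -> B | g | eg.
After unit-elimination: S -> e | g | Pg; B -> g | gB; P -> g | eg | gB.
TERM: introduce C -> e, A -> g and substitute in every rule of length ≥2.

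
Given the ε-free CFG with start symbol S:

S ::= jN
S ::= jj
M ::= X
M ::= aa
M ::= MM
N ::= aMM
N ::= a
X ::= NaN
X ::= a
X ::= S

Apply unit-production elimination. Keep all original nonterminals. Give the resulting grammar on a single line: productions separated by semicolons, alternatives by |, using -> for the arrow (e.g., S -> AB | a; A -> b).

S -> jN | jj; M -> a | MM | aa | jN | jj | NaN; N -> a | aMM; X -> a | jN | jj | NaN

Unit productions: M->X, X->S.
Unit pairs (A ⇒* B via units): (M,S), (M,X), (X,S).
S: inherits non-unit rules of {S} → jN | jj.
M: inherits non-unit rules of {M, S, X} → MM | NaN | a | aa | jN | jj.
N: inherits non-unit rules of {N} → a | aMM.
X: inherits non-unit rules of {S, X} → NaN | a | jN | jj.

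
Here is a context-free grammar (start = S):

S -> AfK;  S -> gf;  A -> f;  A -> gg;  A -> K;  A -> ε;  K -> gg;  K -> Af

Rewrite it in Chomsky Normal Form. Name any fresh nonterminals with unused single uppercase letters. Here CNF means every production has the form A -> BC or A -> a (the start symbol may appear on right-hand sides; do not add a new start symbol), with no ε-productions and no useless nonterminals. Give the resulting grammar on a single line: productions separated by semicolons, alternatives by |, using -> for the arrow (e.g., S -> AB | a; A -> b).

Nullable: {A}; after ε-elimination: S -> fK | gf | AfK; A -> K | f | gg; K -> f | Af | gg.
After unit-elimination: S -> fK | gf | AfK; A -> f | Af | gg; K -> f | Af | gg.
TERM: introduce B -> f, C -> g and substitute in every rule of length ≥2.
BIN: S -> ABK becomes S -> AD, D -> BK.

S -> AD | BK | CB; A -> f | AB | CC; B -> f; C -> g; D -> BK; K -> f | AB | CC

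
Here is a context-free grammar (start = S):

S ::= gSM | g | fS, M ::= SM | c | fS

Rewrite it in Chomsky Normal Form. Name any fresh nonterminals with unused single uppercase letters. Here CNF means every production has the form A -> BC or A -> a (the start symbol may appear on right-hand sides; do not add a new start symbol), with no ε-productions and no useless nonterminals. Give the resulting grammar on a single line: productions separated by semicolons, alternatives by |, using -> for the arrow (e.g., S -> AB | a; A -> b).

S -> g | AS | BC; A -> f; B -> g; C -> SM; M -> c | AS | SM

No ε-productions.
No unit productions to eliminate.
TERM: introduce A -> f, B -> g and substitute in every rule of length ≥2.
BIN: S -> BSM becomes S -> BC, C -> SM.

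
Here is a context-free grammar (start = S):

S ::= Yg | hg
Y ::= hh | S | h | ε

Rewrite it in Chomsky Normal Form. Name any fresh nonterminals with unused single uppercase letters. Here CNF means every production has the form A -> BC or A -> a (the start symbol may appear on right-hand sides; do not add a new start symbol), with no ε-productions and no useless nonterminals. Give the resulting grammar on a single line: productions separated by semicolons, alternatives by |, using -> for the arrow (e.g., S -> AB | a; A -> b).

Nullable: {Y}; after ε-elimination: S -> g | Yg | hg; Y -> S | h | hh.
After unit-elimination: S -> g | Yg | hg; Y -> g | h | Yg | hg | hh.
TERM: introduce A -> g, B -> h and substitute in every rule of length ≥2.

S -> g | BA | YA; A -> g; B -> h; Y -> g | h | BA | BB | YA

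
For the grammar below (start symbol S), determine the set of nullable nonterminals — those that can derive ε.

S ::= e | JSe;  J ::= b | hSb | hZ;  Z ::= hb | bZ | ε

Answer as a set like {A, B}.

{Z}

Directly nullable (have an ε-rule): {Z}.
Not nullable: J, S — each has a terminal in every rule's right-hand side or depends on a non-nullable symbol.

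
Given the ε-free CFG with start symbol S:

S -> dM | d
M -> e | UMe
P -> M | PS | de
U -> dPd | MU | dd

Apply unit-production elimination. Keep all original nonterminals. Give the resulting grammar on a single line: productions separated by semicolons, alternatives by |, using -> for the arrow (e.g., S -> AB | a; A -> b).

S -> d | dM; M -> e | UMe; P -> e | PS | de | UMe; U -> MU | dd | dPd

Unit productions: P->M.
Unit pairs (A ⇒* B via units): (P,M).
S: inherits non-unit rules of {S} → d | dM.
M: inherits non-unit rules of {M} → UMe | e.
P: inherits non-unit rules of {M, P} → PS | UMe | de | e.
U: inherits non-unit rules of {U} → MU | dPd | dd.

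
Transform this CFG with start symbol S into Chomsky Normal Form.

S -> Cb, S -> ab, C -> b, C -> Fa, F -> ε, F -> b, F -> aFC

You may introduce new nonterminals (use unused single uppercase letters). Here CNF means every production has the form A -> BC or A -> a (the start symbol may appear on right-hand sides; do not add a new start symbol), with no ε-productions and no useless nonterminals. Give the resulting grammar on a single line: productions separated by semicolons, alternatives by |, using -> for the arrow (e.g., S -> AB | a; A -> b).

Nullable: {F}; after ε-elimination: S -> Cb | ab; C -> a | b | Fa; F -> b | aC | aFC.
No unit productions to eliminate.
TERM: introduce A -> a, B -> b and substitute in every rule of length ≥2.
BIN: F -> AFC becomes F -> AD, D -> FC.

S -> AB | CB; A -> a; B -> b; C -> a | b | FA; D -> FC; F -> b | AC | AD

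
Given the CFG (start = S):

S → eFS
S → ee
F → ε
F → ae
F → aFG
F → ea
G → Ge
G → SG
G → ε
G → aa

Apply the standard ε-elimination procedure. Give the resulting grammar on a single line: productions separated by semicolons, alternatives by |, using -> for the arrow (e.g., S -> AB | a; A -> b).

S -> eS | ee | eFS; F -> a | aF | aG | ae | ea | aFG; G -> S | e | Ge | SG | aa

Nullable set: {F, G}.
S -> eFS: F nullable, giving eFS | eS.
Drop F -> ε.
F -> aFG: F, G nullable, giving a | aF | aFG | aG.
Drop G -> ε.
G -> Ge: G nullable, giving Ge | e.
G -> SG: G nullable, giving S | SG.
Unchanged (no nullable symbols): S -> ee; F -> ae; F -> ea; G -> aa.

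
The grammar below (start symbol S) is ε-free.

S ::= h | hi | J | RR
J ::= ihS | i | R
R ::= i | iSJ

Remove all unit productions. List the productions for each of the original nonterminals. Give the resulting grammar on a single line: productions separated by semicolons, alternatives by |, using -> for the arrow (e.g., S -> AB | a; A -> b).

Unit productions: J->R, S->J.
Unit pairs (A ⇒* B via units): (J,R), (S,J), (S,R).
S: inherits non-unit rules of {J, R, S} → RR | h | hi | i | iSJ | ihS.
J: inherits non-unit rules of {J, R} → i | iSJ | ihS.
R: inherits non-unit rules of {R} → i | iSJ.

S -> h | i | RR | hi | iSJ | ihS; J -> i | iSJ | ihS; R -> i | iSJ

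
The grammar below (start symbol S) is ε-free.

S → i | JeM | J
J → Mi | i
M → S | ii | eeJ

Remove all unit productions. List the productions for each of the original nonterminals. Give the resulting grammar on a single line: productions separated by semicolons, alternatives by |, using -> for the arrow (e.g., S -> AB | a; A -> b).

Unit productions: M->S, S->J.
Unit pairs (A ⇒* B via units): (M,J), (M,S), (S,J).
S: inherits non-unit rules of {J, S} → JeM | Mi | i.
J: inherits non-unit rules of {J} → Mi | i.
M: inherits non-unit rules of {J, M, S} → JeM | Mi | eeJ | i | ii.

S -> i | Mi | JeM; J -> i | Mi; M -> i | Mi | ii | JeM | eeJ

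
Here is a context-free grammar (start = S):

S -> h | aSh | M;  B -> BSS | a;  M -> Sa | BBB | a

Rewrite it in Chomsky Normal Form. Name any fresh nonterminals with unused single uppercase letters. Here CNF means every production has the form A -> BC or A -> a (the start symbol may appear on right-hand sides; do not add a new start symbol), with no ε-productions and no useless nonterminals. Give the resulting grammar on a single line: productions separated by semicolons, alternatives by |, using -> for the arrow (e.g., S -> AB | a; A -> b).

No ε-productions.
After unit-elimination: S -> a | h | Sa | BBB | aSh; B -> a | BSS; M -> a | Sa | BBB.
TERM: introduce A -> a, C -> h and substitute in every rule of length ≥2.
BIN: B -> BSS becomes B -> BD, D -> SS; M -> BBB becomes M -> BE, E -> BB; S -> ASC becomes S -> AF, F -> SC; S -> BBB becomes S -> BG, G -> BB.
Drop unreachable/unproductive: M.

S -> a | h | AF | BG | SA; A -> a; B -> a | BD; C -> h; D -> SS; F -> SC; G -> BB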